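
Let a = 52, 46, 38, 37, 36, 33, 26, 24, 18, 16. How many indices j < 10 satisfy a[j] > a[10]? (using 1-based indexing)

9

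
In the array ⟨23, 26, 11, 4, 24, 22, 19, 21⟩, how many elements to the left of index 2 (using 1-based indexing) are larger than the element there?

The element at index 2 is 26.
Elements before it: 23
None of them are larger than 26.

0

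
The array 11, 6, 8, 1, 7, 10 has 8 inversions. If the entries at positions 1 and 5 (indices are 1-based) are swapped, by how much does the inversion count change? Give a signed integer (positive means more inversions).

-3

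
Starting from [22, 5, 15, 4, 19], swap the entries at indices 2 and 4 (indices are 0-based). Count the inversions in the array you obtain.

Inversions: 7

Positions 2 and 4 hold 15 and 19; after swapping, the array is [22, 5, 19, 4, 15].
For each element, count later entries that are smaller:
22 → 5, 19, 4, 15 → 4
5 → 4 → 1
19 → 4, 15 → 2
4 → none → 0
15 → none → 0
Sum: 4 + 1 + 2 + 0 + 0 = 7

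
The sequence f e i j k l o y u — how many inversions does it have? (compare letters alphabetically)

2

Element-by-element contributions:
f → e → 1
e → none → 0
i → none → 0
j → none → 0
k → none → 0
l → none → 0
o → none → 0
y → u → 1
u → none → 0
Sum: 1 + 0 + 0 + 0 + 0 + 0 + 0 + 1 + 0 = 2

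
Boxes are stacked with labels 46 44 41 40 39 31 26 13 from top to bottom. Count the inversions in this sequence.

28

Count, for each position, how many later elements it exceeds:
46 → 44, 41, 40, 39, 31, 26, 13 → 7
44 → 41, 40, 39, 31, 26, 13 → 6
41 → 40, 39, 31, 26, 13 → 5
40 → 39, 31, 26, 13 → 4
39 → 31, 26, 13 → 3
31 → 26, 13 → 2
26 → 13 → 1
13 → none → 0
Sum: 7 + 6 + 5 + 4 + 3 + 2 + 1 + 0 = 28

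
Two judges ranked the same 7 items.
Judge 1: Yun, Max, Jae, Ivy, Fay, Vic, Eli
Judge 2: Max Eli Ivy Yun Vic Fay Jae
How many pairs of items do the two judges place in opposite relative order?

Discordant pairs: 11

Assign each item its position (1..7) in the first ordering, then rewrite the second ordering as that position sequence:
positions: Yun→1, Max→2, Jae→3, Ivy→4, Fay→5, Vic→6, Eli→7
second ordering as positions: [2, 7, 4, 1, 6, 5, 3]
Discordant pairs = inversions in this position sequence.
2: 1 → 1
7: 4, 1, 6, 5, 3 → 5
4: 1, 3 → 2
1: 0
6: 5, 3 → 2
5: 3 → 1
3: 0
Total: 1 + 5 + 2 + 0 + 2 + 1 + 0 = 11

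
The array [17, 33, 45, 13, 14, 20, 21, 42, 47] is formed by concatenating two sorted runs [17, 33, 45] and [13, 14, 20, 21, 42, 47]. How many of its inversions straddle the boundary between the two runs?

Count, for every r in R, how many entries of L exceed r:
r = 13: 17, 33, 45 → 3
r = 14: 17, 33, 45 → 3
r = 20: 33, 45 → 2
r = 21: 33, 45 → 2
r = 42: 45 → 1
r = 47: none → 0
Cross-inversions: 3 + 3 + 2 + 2 + 1 + 0 = 11

Split inversions: 11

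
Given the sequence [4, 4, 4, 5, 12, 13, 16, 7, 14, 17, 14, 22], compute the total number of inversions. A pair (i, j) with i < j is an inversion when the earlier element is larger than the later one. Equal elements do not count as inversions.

Inversions: 6

Element-by-element contributions:
4 → none → 0
4 → none → 0
4 → none → 0
5 → none → 0
12 → 7 → 1
13 → 7 → 1
16 → 7, 14, 14 → 3
7 → none → 0
14 → none → 0
17 → 14 → 1
14 → none → 0
22 → none → 0
Sum: 0 + 0 + 0 + 0 + 1 + 1 + 3 + 0 + 0 + 1 + 0 + 0 = 6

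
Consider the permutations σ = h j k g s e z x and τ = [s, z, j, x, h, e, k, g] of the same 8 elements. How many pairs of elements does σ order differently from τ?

Assign each item its position (1..8) in the first ordering, then rewrite the second ordering as that position sequence:
positions: h→1, j→2, k→3, g→4, s→5, e→6, z→7, x→8
second ordering as positions: [5, 7, 2, 8, 1, 6, 3, 4]
Discordant pairs = inversions in this position sequence.
5: 2, 1, 3, 4 → 4
7: 2, 1, 6, 3, 4 → 5
2: 1 → 1
8: 1, 6, 3, 4 → 4
1: 0
6: 3, 4 → 2
3: 0
4: 0
Total: 4 + 5 + 1 + 4 + 0 + 2 + 0 + 0 = 16

There are 16 discordant pairs.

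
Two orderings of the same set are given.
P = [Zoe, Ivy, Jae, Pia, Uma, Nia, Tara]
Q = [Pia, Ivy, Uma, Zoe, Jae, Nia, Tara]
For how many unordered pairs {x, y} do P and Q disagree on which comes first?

There are 6 disagreeing pairs.

Assign each item its position (1..7) in the first ordering, then rewrite the second ordering as that position sequence:
positions: Zoe→1, Ivy→2, Jae→3, Pia→4, Uma→5, Nia→6, Tara→7
second ordering as positions: [4, 2, 5, 1, 3, 6, 7]
Discordant pairs = inversions in this position sequence.
4: 2, 1, 3 → 3
2: 1 → 1
5: 1, 3 → 2
1: 0
3: 0
6: 0
7: 0
Total: 3 + 1 + 2 + 0 + 0 + 0 + 0 = 6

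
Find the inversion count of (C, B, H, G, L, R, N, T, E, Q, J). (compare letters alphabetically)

16 inversions

Count, for each position, how many later elements it exceeds:
C → B → 1
B → none → 0
H → G, E → 2
G → E → 1
L → E, J → 2
R → N, E, Q, J → 4
N → E, J → 2
T → E, Q, J → 3
E → none → 0
Q → J → 1
J → none → 0
Sum: 1 + 0 + 2 + 1 + 2 + 4 + 2 + 3 + 0 + 1 + 0 = 16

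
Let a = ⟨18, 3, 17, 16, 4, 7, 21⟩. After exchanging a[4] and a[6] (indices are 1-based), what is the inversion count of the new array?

9 inversions

Positions 4 and 6 hold 16 and 7; after swapping, the array is [18, 3, 17, 7, 4, 16, 21].
Count, for each position, how many later elements it exceeds:
18 → 3, 17, 7, 4, 16 → 5
3 → none → 0
17 → 7, 4, 16 → 3
7 → 4 → 1
4 → none → 0
16 → none → 0
21 → none → 0
Sum: 5 + 0 + 3 + 1 + 0 + 0 + 0 = 9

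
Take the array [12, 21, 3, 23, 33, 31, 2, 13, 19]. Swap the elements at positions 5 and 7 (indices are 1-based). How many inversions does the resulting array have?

Positions 5 and 7 hold 33 and 2; after swapping, the array is [12, 21, 3, 23, 2, 31, 33, 13, 19].
Sweep left to right; for each value list the smaller values that follow it:
12 → 3, 2 → 2
21 → 3, 2, 13, 19 → 4
3 → 2 → 1
23 → 2, 13, 19 → 3
2 → none → 0
31 → 13, 19 → 2
33 → 13, 19 → 2
13 → none → 0
19 → none → 0
Sum: 2 + 4 + 1 + 3 + 0 + 2 + 2 + 0 + 0 = 14

There are 14 inversions.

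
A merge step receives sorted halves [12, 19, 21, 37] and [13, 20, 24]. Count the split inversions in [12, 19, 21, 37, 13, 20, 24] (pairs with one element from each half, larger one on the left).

Count, for every r in R, how many entries of L exceed r:
r = 13: 19, 21, 37 → 3
r = 20: 21, 37 → 2
r = 24: 37 → 1
Cross-inversions: 3 + 2 + 1 = 6

6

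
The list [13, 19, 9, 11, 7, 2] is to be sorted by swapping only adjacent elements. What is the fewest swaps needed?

13 swaps

Minimum adjacent swaps = number of inversions (each swap of adjacent out-of-order elements removes one inversion and no swap can remove more).
Count inversions — for each element, later elements that are smaller:
13: 9, 11, 7, 2 → 4
19: 9, 11, 7, 2 → 4
9: 7, 2 → 2
11: 7, 2 → 2
7: 2 → 1
2: none → 0
Total inversions: 4 + 4 + 2 + 2 + 1 + 0 = 13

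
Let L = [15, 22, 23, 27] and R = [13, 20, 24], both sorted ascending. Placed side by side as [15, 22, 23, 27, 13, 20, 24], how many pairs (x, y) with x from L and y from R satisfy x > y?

8 split inversions

Take each right-half value and tally the left-half values above it:
r = 13: 15, 22, 23, 27 → 4
r = 20: 22, 23, 27 → 3
r = 24: 27 → 1
Cross-inversions: 4 + 3 + 1 = 8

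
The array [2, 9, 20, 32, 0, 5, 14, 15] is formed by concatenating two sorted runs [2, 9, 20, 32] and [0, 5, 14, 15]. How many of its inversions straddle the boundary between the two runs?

Take each right-half value and tally the left-half values above it:
r = 0: 2, 9, 20, 32 → 4
r = 5: 9, 20, 32 → 3
r = 14: 20, 32 → 2
r = 15: 20, 32 → 2
Cross-inversions: 4 + 3 + 2 + 2 = 11

11 split inversions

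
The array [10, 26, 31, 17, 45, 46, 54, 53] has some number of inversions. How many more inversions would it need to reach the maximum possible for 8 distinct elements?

Maximum inversions for 8 distinct elements is C(8, 2) = 8·7/2 = 28.
Current inversions — for each element, count later smaller elements:
10: 0
26: 1
31: 1
17: 0
45: 0
46: 0
54: 1
53: 0
Current total: 0 + 1 + 1 + 0 + 0 + 0 + 1 + 0 = 3
Shortfall: 28 − 3 = 25

25 inversions short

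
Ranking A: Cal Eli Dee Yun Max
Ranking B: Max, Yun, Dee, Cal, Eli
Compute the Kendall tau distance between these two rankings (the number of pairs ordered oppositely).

9

Assign each item its position (1..5) in the first ordering, then rewrite the second ordering as that position sequence:
positions: Cal→1, Eli→2, Dee→3, Yun→4, Max→5
second ordering as positions: [5, 4, 3, 1, 2]
Discordant pairs = inversions in this position sequence.
5: 4, 3, 1, 2 → 4
4: 3, 1, 2 → 3
3: 1, 2 → 2
1: 0
2: 0
Total: 4 + 3 + 2 + 0 + 0 = 9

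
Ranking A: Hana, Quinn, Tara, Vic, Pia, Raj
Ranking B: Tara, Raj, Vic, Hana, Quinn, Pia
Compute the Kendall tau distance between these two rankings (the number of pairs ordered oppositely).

Assign each item its position (1..6) in the first ordering, then rewrite the second ordering as that position sequence:
positions: Hana→1, Quinn→2, Tara→3, Vic→4, Pia→5, Raj→6
second ordering as positions: [3, 6, 4, 1, 2, 5]
Discordant pairs = inversions in this position sequence.
3: 1, 2 → 2
6: 4, 1, 2, 5 → 4
4: 1, 2 → 2
1: 0
2: 0
5: 0
Total: 2 + 4 + 2 + 0 + 0 + 0 = 8

8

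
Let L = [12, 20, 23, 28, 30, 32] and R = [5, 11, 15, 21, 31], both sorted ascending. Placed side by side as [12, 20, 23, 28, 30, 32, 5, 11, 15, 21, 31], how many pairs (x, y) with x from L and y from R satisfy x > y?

For each element r of the right run, count left-run elements greater than r:
r = 5: 12, 20, 23, 28, 30, 32 → 6
r = 11: 12, 20, 23, 28, 30, 32 → 6
r = 15: 20, 23, 28, 30, 32 → 5
r = 21: 23, 28, 30, 32 → 4
r = 31: 32 → 1
Cross-inversions: 6 + 6 + 5 + 4 + 1 = 22

There are 22 cross-inversions.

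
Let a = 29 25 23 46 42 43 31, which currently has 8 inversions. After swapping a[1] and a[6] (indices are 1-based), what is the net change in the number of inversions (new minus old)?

+3

Positions 1 and 6 hold 29 and 43; after swapping, the array is [43, 25, 23, 46, 42, 29, 31].
Count, for each position, how many later elements it exceeds:
43 → 25, 23, 42, 29, 31 → 5
25 → 23 → 1
23 → none → 0
46 → 42, 29, 31 → 3
42 → 29, 31 → 2
29 → none → 0
31 → none → 0
Sum: 5 + 1 + 0 + 3 + 2 + 0 + 0 = 11
Change: 11 − 8 = +3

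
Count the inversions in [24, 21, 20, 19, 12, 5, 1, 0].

28

For each element, count later entries that are smaller:
24: 7
21: 6
20: 5
19: 4
12: 3
5: 2
1: 1
0: 0
Sum: 7 + 6 + 5 + 4 + 3 + 2 + 1 + 0 = 28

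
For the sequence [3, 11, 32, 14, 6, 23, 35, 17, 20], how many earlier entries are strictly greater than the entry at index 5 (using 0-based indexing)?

1

The element at index 5 is 23.
Elements before it: 3, 11, 32, 14, 6
Those larger than 23: 32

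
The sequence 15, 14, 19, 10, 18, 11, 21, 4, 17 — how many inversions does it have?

For each element, count later entries that are smaller:
15: 4
14: 3
19: 5
10: 1
18: 3
11: 1
21: 2
4: 0
17: 0
Sum: 4 + 3 + 5 + 1 + 3 + 1 + 2 + 0 + 0 = 19

There are 19 inversions.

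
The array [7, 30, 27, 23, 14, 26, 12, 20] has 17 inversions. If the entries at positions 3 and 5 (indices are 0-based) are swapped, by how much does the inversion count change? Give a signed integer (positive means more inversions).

+1

Positions 3 and 5 hold 23 and 26; after swapping, the array is [7, 30, 27, 26, 14, 23, 12, 20].
For each element, count later entries that are smaller:
7: 0
30: 6
27: 5
26: 4
14: 1
23: 2
12: 0
20: 0
Sum: 0 + 6 + 5 + 4 + 1 + 2 + 0 + 0 = 18
Change: 18 − 17 = +1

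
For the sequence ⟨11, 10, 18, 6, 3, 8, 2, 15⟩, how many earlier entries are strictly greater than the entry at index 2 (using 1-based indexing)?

The element at index 2 is 10.
Elements before it: 11
Those larger than 10: 11

1 such element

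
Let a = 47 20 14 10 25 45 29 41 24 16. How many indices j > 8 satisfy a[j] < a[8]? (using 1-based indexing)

2

The element at index 8 is 41.
Elements after it: 24, 16
Those smaller than 41: 24, 16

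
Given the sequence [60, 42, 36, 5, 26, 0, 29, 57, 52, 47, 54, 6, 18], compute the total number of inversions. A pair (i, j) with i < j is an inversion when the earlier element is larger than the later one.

43 out-of-order pairs

Count, for each position, how many later elements it exceeds:
60: 12
42: 7
36: 6
5: 1
26: 3
0: 0
29: 2
57: 5
52: 3
47: 2
54: 2
6: 0
18: 0
Sum: 12 + 7 + 6 + 1 + 3 + 0 + 2 + 5 + 3 + 2 + 2 + 0 + 0 = 43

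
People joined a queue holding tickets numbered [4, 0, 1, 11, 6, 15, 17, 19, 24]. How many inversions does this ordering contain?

Element-by-element contributions:
4: 2
0: 0
1: 0
11: 1
6: 0
15: 0
17: 0
19: 0
24: 0
Sum: 2 + 0 + 0 + 1 + 0 + 0 + 0 + 0 + 0 = 3

3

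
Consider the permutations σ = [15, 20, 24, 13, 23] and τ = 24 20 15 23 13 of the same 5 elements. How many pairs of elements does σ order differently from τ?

Assign each item its position (1..5) in the first ordering, then rewrite the second ordering as that position sequence:
positions: 15→1, 20→2, 24→3, 13→4, 23→5
second ordering as positions: [3, 2, 1, 5, 4]
Discordant pairs = inversions in this position sequence.
3: 2, 1 → 2
2: 1 → 1
1: 0
5: 4 → 1
4: 0
Total: 2 + 1 + 0 + 1 + 0 = 4

4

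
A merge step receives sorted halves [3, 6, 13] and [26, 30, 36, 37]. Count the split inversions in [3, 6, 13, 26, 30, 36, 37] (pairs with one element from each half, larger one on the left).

0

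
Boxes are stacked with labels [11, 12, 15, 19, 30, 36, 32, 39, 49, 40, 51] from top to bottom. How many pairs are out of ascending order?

Count, for each position, how many later elements it exceeds:
11 → none → 0
12 → none → 0
15 → none → 0
19 → none → 0
30 → none → 0
36 → 32 → 1
32 → none → 0
39 → none → 0
49 → 40 → 1
40 → none → 0
51 → none → 0
Sum: 0 + 0 + 0 + 0 + 0 + 1 + 0 + 0 + 1 + 0 + 0 = 2

Out-of-order pairs: 2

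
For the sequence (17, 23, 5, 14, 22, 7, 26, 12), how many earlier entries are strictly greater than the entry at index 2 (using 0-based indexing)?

The element at index 2 is 5.
Elements before it: 17, 23
Those larger than 5: 17, 23

2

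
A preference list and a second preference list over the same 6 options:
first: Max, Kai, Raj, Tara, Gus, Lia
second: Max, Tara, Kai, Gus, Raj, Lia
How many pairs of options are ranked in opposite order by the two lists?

3 pairs

Assign each item its position (1..6) in the first ordering, then rewrite the second ordering as that position sequence:
positions: Max→1, Kai→2, Raj→3, Tara→4, Gus→5, Lia→6
second ordering as positions: [1, 4, 2, 5, 3, 6]
Discordant pairs = inversions in this position sequence.
1: 0
4: 2, 3 → 2
2: 0
5: 3 → 1
3: 0
6: 0
Total: 0 + 2 + 0 + 1 + 0 + 0 = 3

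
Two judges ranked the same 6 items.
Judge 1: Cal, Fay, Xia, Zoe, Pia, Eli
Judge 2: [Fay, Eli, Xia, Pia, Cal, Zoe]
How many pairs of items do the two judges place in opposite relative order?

Discordant pairs: 8

Assign each item its position (1..6) in the first ordering, then rewrite the second ordering as that position sequence:
positions: Cal→1, Fay→2, Xia→3, Zoe→4, Pia→5, Eli→6
second ordering as positions: [2, 6, 3, 5, 1, 4]
Discordant pairs = inversions in this position sequence.
2: 1 → 1
6: 3, 5, 1, 4 → 4
3: 1 → 1
5: 1, 4 → 2
1: 0
4: 0
Total: 1 + 4 + 1 + 2 + 0 + 0 = 8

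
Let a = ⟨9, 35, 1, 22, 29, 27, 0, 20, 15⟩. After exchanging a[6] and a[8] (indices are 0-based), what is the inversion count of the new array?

22 inversions

Positions 6 and 8 hold 0 and 15; after swapping, the array is [9, 35, 1, 22, 29, 27, 15, 20, 0].
Sweep left to right; for each value list the smaller values that follow it:
9 → 1, 0 → 2
35 → 1, 22, 29, 27, 15, 20, 0 → 7
1 → 0 → 1
22 → 15, 20, 0 → 3
29 → 27, 15, 20, 0 → 4
27 → 15, 20, 0 → 3
15 → 0 → 1
20 → 0 → 1
0 → none → 0
Sum: 2 + 7 + 1 + 3 + 4 + 3 + 1 + 1 + 0 = 22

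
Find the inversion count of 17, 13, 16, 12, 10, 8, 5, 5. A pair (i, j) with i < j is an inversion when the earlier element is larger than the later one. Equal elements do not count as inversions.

26 inversions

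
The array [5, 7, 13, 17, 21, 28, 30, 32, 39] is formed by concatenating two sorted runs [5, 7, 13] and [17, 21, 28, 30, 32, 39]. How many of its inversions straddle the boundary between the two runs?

0

Take each right-half value and tally the left-half values above it:
r = 17: none → 0
r = 21: none → 0
r = 28: none → 0
r = 30: none → 0
r = 32: none → 0
r = 39: none → 0
Cross-inversions: 0 + 0 + 0 + 0 + 0 + 0 = 0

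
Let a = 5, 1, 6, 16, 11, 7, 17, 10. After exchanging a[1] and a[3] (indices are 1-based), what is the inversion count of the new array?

Positions 1 and 3 hold 5 and 6; after swapping, the array is [6, 1, 5, 16, 11, 7, 17, 10].
Sweep left to right; for each value list the smaller values that follow it:
6 → 1, 5 → 2
1 → none → 0
5 → none → 0
16 → 11, 7, 10 → 3
11 → 7, 10 → 2
7 → none → 0
17 → 10 → 1
10 → none → 0
Sum: 2 + 0 + 0 + 3 + 2 + 0 + 1 + 0 = 8

Inversions: 8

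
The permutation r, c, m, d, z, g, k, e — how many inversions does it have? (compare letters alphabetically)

Count, for each position, how many later elements it exceeds:
r: 6
c: 0
m: 4
d: 0
z: 3
g: 1
k: 1
e: 0
Sum: 6 + 0 + 4 + 0 + 3 + 1 + 1 + 0 = 15

15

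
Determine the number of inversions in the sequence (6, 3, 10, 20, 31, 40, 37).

Out-of-order index pairs (1-indexed):
(1,2): 6 > 3
(6,7): 40 > 37
That's 2 pairs.

Inversions: 2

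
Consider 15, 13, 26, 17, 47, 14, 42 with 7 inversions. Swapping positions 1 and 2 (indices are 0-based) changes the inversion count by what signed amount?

+1

Positions 1 and 2 hold 13 and 26; after swapping, the array is [15, 26, 13, 17, 47, 14, 42].
For each element, count later entries that are smaller:
15 → 13, 14 → 2
26 → 13, 17, 14 → 3
13 → none → 0
17 → 14 → 1
47 → 14, 42 → 2
14 → none → 0
42 → none → 0
Sum: 2 + 3 + 0 + 1 + 2 + 0 + 0 = 8
Change: 8 − 7 = +1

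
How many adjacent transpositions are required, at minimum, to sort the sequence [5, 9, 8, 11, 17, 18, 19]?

Minimum adjacent swaps = number of inversions (each swap of adjacent out-of-order elements removes one inversion and no swap can remove more).
Count inversions — for each element, later elements that are smaller:
5: none → 0
9: 8 → 1
8: none → 0
11: none → 0
17: none → 0
18: none → 0
19: none → 0
Total inversions: 0 + 1 + 0 + 0 + 0 + 0 + 0 = 1

There is 1 adjacent swap.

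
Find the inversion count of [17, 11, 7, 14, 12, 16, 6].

13 out-of-order pairs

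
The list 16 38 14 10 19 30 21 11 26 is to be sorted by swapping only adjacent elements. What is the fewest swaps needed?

17

The minimum number of adjacent swaps to sort an array equals its inversion count, since every such swap removes exactly one inversion.
Count inversions — for each element, later elements that are smaller:
16: 14, 10, 11 → 3
38: 14, 10, 19, 30, 21, 11, 26 → 7
14: 10, 11 → 2
10: none → 0
19: 11 → 1
30: 21, 11, 26 → 3
21: 11 → 1
11: none → 0
26: none → 0
Total inversions: 3 + 7 + 2 + 0 + 1 + 3 + 1 + 0 + 0 = 17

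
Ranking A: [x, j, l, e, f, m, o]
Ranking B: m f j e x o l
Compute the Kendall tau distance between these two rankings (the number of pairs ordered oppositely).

13 discordant pairs

Assign each item its position (1..7) in the first ordering, then rewrite the second ordering as that position sequence:
positions: x→1, j→2, l→3, e→4, f→5, m→6, o→7
second ordering as positions: [6, 5, 2, 4, 1, 7, 3]
Discordant pairs = inversions in this position sequence.
6: 5, 2, 4, 1, 3 → 5
5: 2, 4, 1, 3 → 4
2: 1 → 1
4: 1, 3 → 2
1: 0
7: 3 → 1
3: 0
Total: 5 + 4 + 1 + 2 + 0 + 1 + 0 = 13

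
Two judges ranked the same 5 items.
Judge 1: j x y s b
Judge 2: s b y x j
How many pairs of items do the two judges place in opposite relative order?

Assign each item its position (1..5) in the first ordering, then rewrite the second ordering as that position sequence:
positions: j→1, x→2, y→3, s→4, b→5
second ordering as positions: [4, 5, 3, 2, 1]
Discordant pairs = inversions in this position sequence.
4: 3, 2, 1 → 3
5: 3, 2, 1 → 3
3: 2, 1 → 2
2: 1 → 1
1: 0
Total: 3 + 3 + 2 + 1 + 0 = 9

9 discordant pairs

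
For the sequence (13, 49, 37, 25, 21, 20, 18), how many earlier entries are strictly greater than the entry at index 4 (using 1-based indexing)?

2 such elements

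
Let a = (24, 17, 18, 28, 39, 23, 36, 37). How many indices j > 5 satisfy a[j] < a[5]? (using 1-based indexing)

3

The element at index 5 is 39.
Elements after it: 23, 36, 37
Those smaller than 39: 23, 36, 37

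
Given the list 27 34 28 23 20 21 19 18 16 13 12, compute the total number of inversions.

Element-by-element contributions:
27 → 23, 20, 21, 19, 18, 16, 13, 12 → 8
34 → 28, 23, 20, 21, 19, 18, 16, 13, 12 → 9
28 → 23, 20, 21, 19, 18, 16, 13, 12 → 8
23 → 20, 21, 19, 18, 16, 13, 12 → 7
20 → 19, 18, 16, 13, 12 → 5
21 → 19, 18, 16, 13, 12 → 5
19 → 18, 16, 13, 12 → 4
18 → 16, 13, 12 → 3
16 → 13, 12 → 2
13 → 12 → 1
12 → none → 0
Sum: 8 + 9 + 8 + 7 + 5 + 5 + 4 + 3 + 2 + 1 + 0 = 52

52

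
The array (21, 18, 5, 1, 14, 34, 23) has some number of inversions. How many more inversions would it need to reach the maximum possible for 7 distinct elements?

12 inversions short

Maximum inversions for 7 distinct elements is C(7, 2) = 7·6/2 = 21.
Current inversions — for each element, count later smaller elements:
21: 4
18: 3
5: 1
1: 0
14: 0
34: 1
23: 0
Current total: 4 + 3 + 1 + 0 + 0 + 1 + 0 = 9
Shortfall: 21 − 9 = 12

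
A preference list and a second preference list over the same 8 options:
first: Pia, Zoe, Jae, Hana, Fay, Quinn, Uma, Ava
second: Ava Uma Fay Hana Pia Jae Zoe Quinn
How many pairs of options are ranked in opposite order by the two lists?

Pairs: 21

Assign each item its position (1..8) in the first ordering, then rewrite the second ordering as that position sequence:
positions: Pia→1, Zoe→2, Jae→3, Hana→4, Fay→5, Quinn→6, Uma→7, Ava→8
second ordering as positions: [8, 7, 5, 4, 1, 3, 2, 6]
Discordant pairs = inversions in this position sequence.
8: 7, 5, 4, 1, 3, 2, 6 → 7
7: 5, 4, 1, 3, 2, 6 → 6
5: 4, 1, 3, 2 → 4
4: 1, 3, 2 → 3
1: 0
3: 2 → 1
2: 0
6: 0
Total: 7 + 6 + 4 + 3 + 0 + 1 + 0 + 0 = 21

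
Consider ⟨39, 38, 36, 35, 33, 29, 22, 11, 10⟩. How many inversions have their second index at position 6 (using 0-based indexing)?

6

The element at index 6 is 22.
Elements before it: 39, 38, 36, 35, 33, 29
Those larger than 22: 39, 38, 36, 35, 33, 29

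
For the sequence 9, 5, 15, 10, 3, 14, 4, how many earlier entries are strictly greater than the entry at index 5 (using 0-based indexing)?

1 such element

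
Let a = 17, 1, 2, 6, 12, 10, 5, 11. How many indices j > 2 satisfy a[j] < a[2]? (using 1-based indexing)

The element at index 2 is 1.
Elements after it: 2, 6, 12, 10, 5, 11
None of them are smaller than 1.

0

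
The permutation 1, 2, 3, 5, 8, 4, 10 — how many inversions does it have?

2

For each element, count later entries that are smaller:
1: 0
2: 0
3: 0
5: 1
8: 1
4: 0
10: 0
Sum: 0 + 0 + 0 + 1 + 1 + 0 + 0 = 2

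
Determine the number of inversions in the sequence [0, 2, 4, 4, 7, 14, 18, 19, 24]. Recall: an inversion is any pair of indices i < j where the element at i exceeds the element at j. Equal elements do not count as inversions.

0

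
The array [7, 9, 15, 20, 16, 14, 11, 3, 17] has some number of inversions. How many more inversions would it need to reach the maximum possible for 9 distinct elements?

20 inversions short

Maximum inversions for 9 distinct elements is C(9, 2) = 9·8/2 = 36.
Current inversions — for each element, count later smaller elements:
7: 1
9: 1
15: 3
20: 5
16: 3
14: 2
11: 1
3: 0
17: 0
Current total: 1 + 1 + 3 + 5 + 3 + 2 + 1 + 0 + 0 = 16
Shortfall: 36 − 16 = 20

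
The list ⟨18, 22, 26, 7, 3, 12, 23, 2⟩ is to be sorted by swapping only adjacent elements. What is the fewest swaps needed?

18

Minimum adjacent swaps = number of inversions (each swap of adjacent out-of-order elements removes one inversion and no swap can remove more).
Count inversions — for each element, later elements that are smaller:
18: 7, 3, 12, 2 → 4
22: 7, 3, 12, 2 → 4
26: 7, 3, 12, 23, 2 → 5
7: 3, 2 → 2
3: 2 → 1
12: 2 → 1
23: 2 → 1
2: none → 0
Total inversions: 4 + 4 + 5 + 2 + 1 + 1 + 1 + 0 = 18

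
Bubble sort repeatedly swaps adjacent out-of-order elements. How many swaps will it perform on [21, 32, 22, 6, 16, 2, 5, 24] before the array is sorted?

Swaps: 18

Minimum adjacent swaps = number of inversions (each swap of adjacent out-of-order elements removes one inversion and no swap can remove more).
Count inversions — for each element, later elements that are smaller:
21: 6, 16, 2, 5 → 4
32: 22, 6, 16, 2, 5, 24 → 6
22: 6, 16, 2, 5 → 4
6: 2, 5 → 2
16: 2, 5 → 2
2: none → 0
5: none → 0
24: none → 0
Total inversions: 4 + 6 + 4 + 2 + 2 + 0 + 0 + 0 = 18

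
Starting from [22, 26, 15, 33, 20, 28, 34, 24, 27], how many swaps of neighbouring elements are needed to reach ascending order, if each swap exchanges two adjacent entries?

The minimum number of adjacent swaps to sort an array equals its inversion count, since every such swap removes exactly one inversion.
Count inversions — for each element, later elements that are smaller:
22: 15, 20 → 2
26: 15, 20, 24 → 3
15: none → 0
33: 20, 28, 24, 27 → 4
20: none → 0
28: 24, 27 → 2
34: 24, 27 → 2
24: none → 0
27: none → 0
Total inversions: 2 + 3 + 0 + 4 + 0 + 2 + 2 + 0 + 0 = 13

13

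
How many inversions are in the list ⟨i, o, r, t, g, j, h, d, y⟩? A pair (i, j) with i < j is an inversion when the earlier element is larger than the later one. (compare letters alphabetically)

19

Count, for each position, how many later elements it exceeds:
i: 3
o: 4
r: 4
t: 4
g: 1
j: 2
h: 1
d: 0
y: 0
Sum: 3 + 4 + 4 + 4 + 1 + 2 + 1 + 0 + 0 = 19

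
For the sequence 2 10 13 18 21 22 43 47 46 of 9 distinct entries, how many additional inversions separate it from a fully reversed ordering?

35

Maximum inversions for 9 distinct elements is C(9, 2) = 9·8/2 = 36.
Current inversions — for each element, count later smaller elements:
2: 0
10: 0
13: 0
18: 0
21: 0
22: 0
43: 0
47: 1
46: 0
Current total: 0 + 0 + 0 + 0 + 0 + 0 + 0 + 1 + 0 = 1
Shortfall: 36 − 1 = 35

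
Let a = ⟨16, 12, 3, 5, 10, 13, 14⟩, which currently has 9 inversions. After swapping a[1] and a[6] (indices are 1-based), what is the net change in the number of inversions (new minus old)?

-1

Positions 1 and 6 hold 16 and 13; after swapping, the array is [13, 12, 3, 5, 10, 16, 14].
For each element, count later entries that are smaller:
13: 4
12: 3
3: 0
5: 0
10: 0
16: 1
14: 0
Sum: 4 + 3 + 0 + 0 + 0 + 1 + 0 = 8
Change: 8 − 9 = -1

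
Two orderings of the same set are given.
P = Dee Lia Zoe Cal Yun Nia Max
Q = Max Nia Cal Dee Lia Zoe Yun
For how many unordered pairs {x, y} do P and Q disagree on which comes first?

Disagreeing pairs: 14

Assign each item its position (1..7) in the first ordering, then rewrite the second ordering as that position sequence:
positions: Dee→1, Lia→2, Zoe→3, Cal→4, Yun→5, Nia→6, Max→7
second ordering as positions: [7, 6, 4, 1, 2, 3, 5]
Discordant pairs = inversions in this position sequence.
7: 6, 4, 1, 2, 3, 5 → 6
6: 4, 1, 2, 3, 5 → 5
4: 1, 2, 3 → 3
1: 0
2: 0
3: 0
5: 0
Total: 6 + 5 + 3 + 0 + 0 + 0 + 0 = 14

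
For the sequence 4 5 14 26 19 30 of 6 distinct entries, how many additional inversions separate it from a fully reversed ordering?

14

Maximum inversions for 6 distinct elements is C(6, 2) = 6·5/2 = 15.
Current inversions — for each element, count later smaller elements:
4: 0
5: 0
14: 0
26: 1
19: 0
30: 0
Current total: 0 + 0 + 0 + 1 + 0 + 0 = 1
Shortfall: 15 − 1 = 14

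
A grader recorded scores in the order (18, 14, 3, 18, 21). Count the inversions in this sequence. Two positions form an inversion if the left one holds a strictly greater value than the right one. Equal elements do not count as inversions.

3 inversions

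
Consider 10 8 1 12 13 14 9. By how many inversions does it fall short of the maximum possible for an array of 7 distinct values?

14 inversions short

Maximum inversions for 7 distinct elements is C(7, 2) = 7·6/2 = 21.
Current inversions — for each element, count later smaller elements:
10: 3
8: 1
1: 0
12: 1
13: 1
14: 1
9: 0
Current total: 3 + 1 + 0 + 1 + 1 + 1 + 0 = 7
Shortfall: 21 − 7 = 14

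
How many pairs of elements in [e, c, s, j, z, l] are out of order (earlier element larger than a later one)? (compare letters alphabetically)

4

Inversion pairs (indices are 0-based):
(0,1): e > c
(2,3): s > j
(2,5): s > l
(4,5): z > l
That's 4 pairs.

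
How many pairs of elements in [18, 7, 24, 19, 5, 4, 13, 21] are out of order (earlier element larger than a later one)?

For each element, count later entries that are smaller:
18: 4
7: 2
24: 5
19: 3
5: 1
4: 0
13: 0
21: 0
Sum: 4 + 2 + 5 + 3 + 1 + 0 + 0 + 0 = 15

15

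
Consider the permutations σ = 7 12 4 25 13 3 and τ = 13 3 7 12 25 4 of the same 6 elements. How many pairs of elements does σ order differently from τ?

9 discordant pairs

Assign each item its position (1..6) in the first ordering, then rewrite the second ordering as that position sequence:
positions: 7→1, 12→2, 4→3, 25→4, 13→5, 3→6
second ordering as positions: [5, 6, 1, 2, 4, 3]
Discordant pairs = inversions in this position sequence.
5: 1, 2, 4, 3 → 4
6: 1, 2, 4, 3 → 4
1: 0
2: 0
4: 3 → 1
3: 0
Total: 4 + 4 + 0 + 0 + 1 + 0 = 9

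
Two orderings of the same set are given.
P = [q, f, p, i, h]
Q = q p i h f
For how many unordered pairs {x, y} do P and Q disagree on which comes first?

Assign each item its position (1..5) in the first ordering, then rewrite the second ordering as that position sequence:
positions: q→1, f→2, p→3, i→4, h→5
second ordering as positions: [1, 3, 4, 5, 2]
Discordant pairs = inversions in this position sequence.
1: 0
3: 2 → 1
4: 2 → 1
5: 2 → 1
2: 0
Total: 0 + 1 + 1 + 1 + 0 = 3

3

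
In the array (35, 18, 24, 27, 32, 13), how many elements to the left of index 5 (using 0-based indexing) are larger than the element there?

5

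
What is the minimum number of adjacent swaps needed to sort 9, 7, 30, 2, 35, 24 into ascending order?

Each adjacent swap fixes exactly one inversion, so the minimum swap count equals the number of inversions.
Count inversions — for each element, later elements that are smaller:
9: 7, 2 → 2
7: 2 → 1
30: 2, 24 → 2
2: none → 0
35: 24 → 1
24: none → 0
Total inversions: 2 + 1 + 2 + 0 + 1 + 0 = 6

6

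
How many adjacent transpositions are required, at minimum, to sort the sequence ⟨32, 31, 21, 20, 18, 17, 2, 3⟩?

27 swaps

The minimum number of adjacent swaps to sort an array equals its inversion count, since every such swap removes exactly one inversion.
Count inversions — for each element, later elements that are smaller:
32: 31, 21, 20, 18, 17, 2, 3 → 7
31: 21, 20, 18, 17, 2, 3 → 6
21: 20, 18, 17, 2, 3 → 5
20: 18, 17, 2, 3 → 4
18: 17, 2, 3 → 3
17: 2, 3 → 2
2: none → 0
3: none → 0
Total inversions: 7 + 6 + 5 + 4 + 3 + 2 + 0 + 0 = 27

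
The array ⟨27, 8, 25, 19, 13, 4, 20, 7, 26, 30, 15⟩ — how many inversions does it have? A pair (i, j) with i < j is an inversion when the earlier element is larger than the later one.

Element-by-element contributions:
27: 9
8: 2
25: 6
19: 4
13: 2
4: 0
20: 2
7: 0
26: 1
30: 1
15: 0
Sum: 9 + 2 + 6 + 4 + 2 + 0 + 2 + 0 + 1 + 1 + 0 = 27

27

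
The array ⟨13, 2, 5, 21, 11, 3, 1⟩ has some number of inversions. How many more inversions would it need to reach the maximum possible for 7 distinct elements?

7 inversions short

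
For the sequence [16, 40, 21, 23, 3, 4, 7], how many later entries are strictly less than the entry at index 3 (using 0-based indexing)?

3

The element at index 3 is 23.
Elements after it: 3, 4, 7
Those smaller than 23: 3, 4, 7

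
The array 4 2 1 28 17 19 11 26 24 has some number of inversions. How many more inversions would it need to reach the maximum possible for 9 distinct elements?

25 inversions short

Maximum inversions for 9 distinct elements is C(9, 2) = 9·8/2 = 36.
Current inversions — for each element, count later smaller elements:
4: 2
2: 1
1: 0
28: 5
17: 1
19: 1
11: 0
26: 1
24: 0
Current total: 2 + 1 + 0 + 5 + 1 + 1 + 0 + 1 + 0 = 11
Shortfall: 36 − 11 = 25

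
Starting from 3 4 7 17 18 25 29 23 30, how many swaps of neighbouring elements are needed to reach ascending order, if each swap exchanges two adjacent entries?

2 swaps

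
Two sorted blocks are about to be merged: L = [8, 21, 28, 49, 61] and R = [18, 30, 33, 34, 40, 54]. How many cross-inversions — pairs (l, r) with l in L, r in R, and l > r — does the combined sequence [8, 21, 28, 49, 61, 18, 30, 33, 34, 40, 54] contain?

Take each right-half value and tally the left-half values above it:
r = 18: 21, 28, 49, 61 → 4
r = 30: 49, 61 → 2
r = 33: 49, 61 → 2
r = 34: 49, 61 → 2
r = 40: 49, 61 → 2
r = 54: 61 → 1
Cross-inversions: 4 + 2 + 2 + 2 + 2 + 1 = 13

13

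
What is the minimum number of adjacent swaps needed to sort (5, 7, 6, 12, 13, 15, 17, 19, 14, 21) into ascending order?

Swaps: 4

Each adjacent swap fixes exactly one inversion, so the minimum swap count equals the number of inversions.
Count inversions — for each element, later elements that are smaller:
5: none → 0
7: 6 → 1
6: none → 0
12: none → 0
13: none → 0
15: 14 → 1
17: 14 → 1
19: 14 → 1
14: none → 0
21: none → 0
Total inversions: 0 + 1 + 0 + 0 + 0 + 1 + 1 + 1 + 0 + 0 = 4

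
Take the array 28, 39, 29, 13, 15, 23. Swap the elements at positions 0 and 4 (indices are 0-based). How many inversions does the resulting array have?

9 inversions

Positions 0 and 4 hold 28 and 15; after swapping, the array is [15, 39, 29, 13, 28, 23].
Sweep left to right; for each value list the smaller values that follow it:
15 → 13 → 1
39 → 29, 13, 28, 23 → 4
29 → 13, 28, 23 → 3
13 → none → 0
28 → 23 → 1
23 → none → 0
Sum: 1 + 4 + 3 + 0 + 1 + 0 = 9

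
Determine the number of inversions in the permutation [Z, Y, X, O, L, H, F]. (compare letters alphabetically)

Inversions: 21

Count, for each position, how many later elements it exceeds:
Z → Y, X, O, L, H, F → 6
Y → X, O, L, H, F → 5
X → O, L, H, F → 4
O → L, H, F → 3
L → H, F → 2
H → F → 1
F → none → 0
Sum: 6 + 5 + 4 + 3 + 2 + 1 + 0 = 21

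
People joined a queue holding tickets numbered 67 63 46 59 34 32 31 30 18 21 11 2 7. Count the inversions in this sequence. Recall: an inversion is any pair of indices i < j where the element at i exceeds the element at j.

Element-by-element contributions:
67 → 63, 46, 59, 34, 32, 31, 30, 18, 21, 11, 2, 7 → 12
63 → 46, 59, 34, 32, 31, 30, 18, 21, 11, 2, 7 → 11
46 → 34, 32, 31, 30, 18, 21, 11, 2, 7 → 9
59 → 34, 32, 31, 30, 18, 21, 11, 2, 7 → 9
34 → 32, 31, 30, 18, 21, 11, 2, 7 → 8
32 → 31, 30, 18, 21, 11, 2, 7 → 7
31 → 30, 18, 21, 11, 2, 7 → 6
30 → 18, 21, 11, 2, 7 → 5
18 → 11, 2, 7 → 3
21 → 11, 2, 7 → 3
11 → 2, 7 → 2
2 → none → 0
7 → none → 0
Sum: 12 + 11 + 9 + 9 + 8 + 7 + 6 + 5 + 3 + 3 + 2 + 0 + 0 = 75

75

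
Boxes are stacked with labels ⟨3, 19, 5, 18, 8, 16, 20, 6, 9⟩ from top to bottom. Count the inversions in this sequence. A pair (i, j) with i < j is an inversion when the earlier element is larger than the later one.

Out-of-order pairs: 15

For each element, count later entries that are smaller:
3 → none → 0
19 → 5, 18, 8, 16, 6, 9 → 6
5 → none → 0
18 → 8, 16, 6, 9 → 4
8 → 6 → 1
16 → 6, 9 → 2
20 → 6, 9 → 2
6 → none → 0
9 → none → 0
Sum: 0 + 6 + 0 + 4 + 1 + 2 + 2 + 0 + 0 = 15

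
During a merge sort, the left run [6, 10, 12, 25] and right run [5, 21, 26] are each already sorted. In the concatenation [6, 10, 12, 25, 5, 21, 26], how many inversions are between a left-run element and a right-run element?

5 split inversions

Take each right-half value and tally the left-half values above it:
r = 5: 6, 10, 12, 25 → 4
r = 21: 25 → 1
r = 26: none → 0
Cross-inversions: 4 + 1 + 0 = 5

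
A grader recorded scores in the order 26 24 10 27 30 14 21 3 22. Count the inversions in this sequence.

22 inversions

For each element, count later entries that are smaller:
26 → 24, 10, 14, 21, 3, 22 → 6
24 → 10, 14, 21, 3, 22 → 5
10 → 3 → 1
27 → 14, 21, 3, 22 → 4
30 → 14, 21, 3, 22 → 4
14 → 3 → 1
21 → 3 → 1
3 → none → 0
22 → none → 0
Sum: 6 + 5 + 1 + 4 + 4 + 1 + 1 + 0 + 0 = 22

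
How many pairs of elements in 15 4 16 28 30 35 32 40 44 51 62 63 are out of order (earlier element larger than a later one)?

2

For each element, count later entries that are smaller:
15: 1
4: 0
16: 0
28: 0
30: 0
35: 1
32: 0
40: 0
44: 0
51: 0
62: 0
63: 0
Sum: 1 + 0 + 0 + 0 + 0 + 1 + 0 + 0 + 0 + 0 + 0 + 0 = 2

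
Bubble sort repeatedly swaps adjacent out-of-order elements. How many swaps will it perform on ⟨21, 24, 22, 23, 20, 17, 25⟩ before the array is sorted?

11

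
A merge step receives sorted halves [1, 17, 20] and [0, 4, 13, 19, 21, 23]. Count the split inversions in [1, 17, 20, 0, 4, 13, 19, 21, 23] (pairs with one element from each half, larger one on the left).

There are 8 cross-inversions.

Count, for every r in R, how many entries of L exceed r:
r = 0: 1, 17, 20 → 3
r = 4: 17, 20 → 2
r = 13: 17, 20 → 2
r = 19: 20 → 1
r = 21: none → 0
r = 23: none → 0
Cross-inversions: 3 + 2 + 2 + 1 + 0 + 0 = 8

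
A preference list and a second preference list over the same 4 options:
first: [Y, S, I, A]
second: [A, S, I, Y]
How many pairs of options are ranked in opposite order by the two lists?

Assign each item its position (1..4) in the first ordering, then rewrite the second ordering as that position sequence:
positions: Y→1, S→2, I→3, A→4
second ordering as positions: [4, 2, 3, 1]
Discordant pairs = inversions in this position sequence.
4: 2, 3, 1 → 3
2: 1 → 1
3: 1 → 1
1: 0
Total: 3 + 1 + 1 + 0 = 5

5 pairs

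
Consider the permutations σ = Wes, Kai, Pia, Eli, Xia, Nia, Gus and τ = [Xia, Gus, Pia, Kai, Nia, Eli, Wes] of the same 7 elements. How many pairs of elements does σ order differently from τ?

15 discordant pairs

Assign each item its position (1..7) in the first ordering, then rewrite the second ordering as that position sequence:
positions: Wes→1, Kai→2, Pia→3, Eli→4, Xia→5, Nia→6, Gus→7
second ordering as positions: [5, 7, 3, 2, 6, 4, 1]
Discordant pairs = inversions in this position sequence.
5: 3, 2, 4, 1 → 4
7: 3, 2, 6, 4, 1 → 5
3: 2, 1 → 2
2: 1 → 1
6: 4, 1 → 2
4: 1 → 1
1: 0
Total: 4 + 5 + 2 + 1 + 2 + 1 + 0 = 15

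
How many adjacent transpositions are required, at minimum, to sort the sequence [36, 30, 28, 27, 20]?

Minimum adjacent swaps = number of inversions (each swap of adjacent out-of-order elements removes one inversion and no swap can remove more).
Count inversions — for each element, later elements that are smaller:
36: 30, 28, 27, 20 → 4
30: 28, 27, 20 → 3
28: 27, 20 → 2
27: 20 → 1
20: none → 0
Total inversions: 4 + 3 + 2 + 1 + 0 = 10

10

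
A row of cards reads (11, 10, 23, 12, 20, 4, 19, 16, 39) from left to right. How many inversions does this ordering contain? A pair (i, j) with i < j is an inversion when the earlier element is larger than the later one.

There are 13 inversions.

Element-by-element contributions:
11: 2
10: 1
23: 5
12: 1
20: 3
4: 0
19: 1
16: 0
39: 0
Sum: 2 + 1 + 5 + 1 + 3 + 0 + 1 + 0 + 0 = 13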